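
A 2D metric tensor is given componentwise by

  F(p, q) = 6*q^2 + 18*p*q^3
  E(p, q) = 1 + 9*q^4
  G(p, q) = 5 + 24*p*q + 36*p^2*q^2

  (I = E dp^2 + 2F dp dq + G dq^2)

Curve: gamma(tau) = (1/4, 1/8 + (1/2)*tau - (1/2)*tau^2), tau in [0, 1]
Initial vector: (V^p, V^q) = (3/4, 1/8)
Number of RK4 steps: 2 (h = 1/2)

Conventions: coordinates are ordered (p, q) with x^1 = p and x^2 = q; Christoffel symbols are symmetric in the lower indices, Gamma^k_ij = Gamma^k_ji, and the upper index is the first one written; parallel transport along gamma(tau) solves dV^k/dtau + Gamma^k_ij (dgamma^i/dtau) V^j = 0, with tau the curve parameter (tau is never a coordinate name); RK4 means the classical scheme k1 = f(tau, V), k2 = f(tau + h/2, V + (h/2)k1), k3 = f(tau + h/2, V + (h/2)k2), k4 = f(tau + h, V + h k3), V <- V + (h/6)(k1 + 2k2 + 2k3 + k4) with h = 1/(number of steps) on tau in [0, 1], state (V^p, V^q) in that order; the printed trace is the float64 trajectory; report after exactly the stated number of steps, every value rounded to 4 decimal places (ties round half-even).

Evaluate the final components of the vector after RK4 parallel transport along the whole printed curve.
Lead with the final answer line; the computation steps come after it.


Answer: V^p = 0.7500, V^q = 0.1250

gamma'(tau) = (0, 1/2 - tau); f(tau, V)^k = -Gamma^k_ij(gamma(tau)) gamma'^i(tau) V^j; h = 1/2; intermediate values shown to 6 dp
curve data and Christoffel symbols at the stage parameters:
  tau = 0.000000: gamma = (0.250000, 0.125000), gamma' = (0.000000, 0.500000); Gamma_ppp = 0.000000, Gamma_ppq = 0.006075, Gamma_pqq = 0.012149, Gamma_qpp = 0.000000, Gamma_qpq = 0.283484, Gamma_qqq = 0.566969
  tau = 0.250000: gamma = (0.250000, 0.218750), gamma' = (0.000000, 0.250000); Gamma_ppp = 0.000000, Gamma_ppq = 0.029254, Gamma_pqq = 0.033433, Gamma_qpp = 0.000000, Gamma_qpq = 0.474425, Gamma_qqq = 0.542200
  tau = 0.500000: gamma = (0.250000, 0.250000), gamma' = (0.000000, 0.000000); Gamma_ppp = 0.000000, Gamma_ppq = 0.042130, Gamma_pqq = 0.042130, Gamma_qpp = 0.000000, Gamma_qpq = 0.533645, Gamma_qqq = 0.533645
  tau = 0.750000: gamma = (0.250000, 0.218750), gamma' = (0.000000, -0.250000); Gamma_ppp = 0.000000, Gamma_ppq = 0.029254, Gamma_pqq = 0.033433, Gamma_qpp = 0.000000, Gamma_qpq = 0.474425, Gamma_qqq = 0.542200
  tau = 1.000000: gamma = (0.250000, 0.125000), gamma' = (0.000000, -0.500000); Gamma_ppp = 0.000000, Gamma_ppq = 0.006075, Gamma_pqq = 0.012149, Gamma_qpp = 0.000000, Gamma_qpq = 0.283484, Gamma_qqq = 0.566969
step 0: V^p = 0.7500, V^q = 0.1250
step 1: k1 = (-0.003037, -0.141742), k2 = (-0.006228, -0.101005), k3 = (-0.006307, -0.102291), k4 = (0.000000, 0.000000); V <- V + (h/6)(k1 + 2k2 + 2k3 + k4): V^p = 0.7477, V^q = 0.0793
step 2: k1 = (0.000000, 0.000000), k2 = (0.006131, 0.099427), k3 = (0.006350, 0.102978), k4 = (0.003075, 0.143503); V <- V + (h/6)(k1 + 2k2 + 2k3 + k4): V^p = 0.7500, V^q = 0.1250


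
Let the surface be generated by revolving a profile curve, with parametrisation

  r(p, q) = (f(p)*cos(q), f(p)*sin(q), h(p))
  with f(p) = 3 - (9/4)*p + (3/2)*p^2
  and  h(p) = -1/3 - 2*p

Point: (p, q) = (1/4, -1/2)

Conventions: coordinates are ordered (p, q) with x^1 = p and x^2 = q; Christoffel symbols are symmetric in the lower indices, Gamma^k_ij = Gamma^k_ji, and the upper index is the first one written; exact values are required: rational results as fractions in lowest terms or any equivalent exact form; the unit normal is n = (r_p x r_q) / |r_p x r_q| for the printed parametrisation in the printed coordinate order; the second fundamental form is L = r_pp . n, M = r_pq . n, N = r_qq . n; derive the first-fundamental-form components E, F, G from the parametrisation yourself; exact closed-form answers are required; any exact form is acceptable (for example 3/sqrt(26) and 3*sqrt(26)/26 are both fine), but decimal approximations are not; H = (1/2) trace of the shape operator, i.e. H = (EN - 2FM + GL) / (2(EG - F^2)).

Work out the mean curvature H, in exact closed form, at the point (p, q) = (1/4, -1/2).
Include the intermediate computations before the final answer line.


f = 81/32, f' = -3/2, f'' = 3, h' = -2, h'' = 0
E = 25/4, F = 0, G = 6561/1024; answer radicand W^2 = 25/4
unnormalised second-form numerators: l = 6, m = 0, n = -81/16; L = l/sqrt(25/4), and similarly M = m/sqrt(W^2), N = n/sqrt(W^2)
H = (E*n - 2*F*m + G*l) / (2*(EG - F^2)*sqrt(W^2)); E*n - 2*F*m + G*l = 3483/512, EG - F^2 = 164025/4096, so H = (172/2025)/sqrt(25/4)

Answer: H = 344/10125


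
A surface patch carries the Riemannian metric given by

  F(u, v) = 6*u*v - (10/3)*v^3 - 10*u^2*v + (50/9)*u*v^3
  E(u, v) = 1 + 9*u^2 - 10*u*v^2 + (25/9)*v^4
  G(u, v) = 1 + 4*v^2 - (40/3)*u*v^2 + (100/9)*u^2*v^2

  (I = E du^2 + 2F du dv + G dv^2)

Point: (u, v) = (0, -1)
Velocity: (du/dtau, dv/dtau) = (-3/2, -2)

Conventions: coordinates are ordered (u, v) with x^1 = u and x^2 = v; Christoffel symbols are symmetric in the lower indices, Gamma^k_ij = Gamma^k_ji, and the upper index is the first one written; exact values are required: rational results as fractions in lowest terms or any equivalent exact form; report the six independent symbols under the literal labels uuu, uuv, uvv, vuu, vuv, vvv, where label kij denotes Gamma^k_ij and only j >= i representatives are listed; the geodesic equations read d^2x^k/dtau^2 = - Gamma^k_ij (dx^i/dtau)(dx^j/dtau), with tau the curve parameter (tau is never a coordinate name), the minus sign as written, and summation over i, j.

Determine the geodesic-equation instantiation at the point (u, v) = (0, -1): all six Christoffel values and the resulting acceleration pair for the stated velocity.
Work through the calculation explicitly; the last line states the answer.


E = 34/9, F = 10/3, G = 5 at the point
E_u = -10, E_v = -100/9, F_u = -104/9, F_v = -10, G_u = -40/3, G_v = -8
EG - F^2 = 70/9;  g^inv = (9/70) * [[5, -10/3], [-10/3, 34/9]]
first-kind symbols [ij,l] = (1/2)(d_i g_jl + d_j g_il - d_l g_ij): [uu,u] = E_u/2 = -5, [uu,v] = F_u - E_v/2 = -6, [uv,u] = E_v/2 = -50/9, [uv,v] = G_u/2 = -20/3, [vv,u] = F_v - G_u/2 = -10/3, [vv,v] = G_v/2 = -4
Gamma^u_ij = (G*[ij,u] - F*[ij,v])/(EG - F^2), Gamma^v_ij = (E*[ij,v] - F*[ij,u])/(EG - F^2)
Gamma_uuu = -9/14, Gamma_uuv = -5/7, Gamma_uvv = -3/7, Gamma_vuu = -27/35, Gamma_vuv = -6/7, Gamma_vvv = -18/35
d^2u/dtau^2 = -(Gamma_uuu*(-3/2)^2 + 2*Gamma_uuv*(-3/2)*(-2) + Gamma_uvv*(-2)^2) = 417/56
d^2v/dtau^2 = -(Gamma_vuu*(-3/2)^2 + 2*Gamma_vuv*(-3/2)*(-2) + Gamma_vvv*(-2)^2) = 1251/140

Answer: Gamma_uuu = -9/14, Gamma_uuv = -5/7, Gamma_uvv = -3/7, Gamma_vuu = -27/35, Gamma_vuv = -6/7, Gamma_vvv = -18/35; accelerations (d^2u/dtau^2, d^2v/dtau^2) = (417/56, 1251/140)


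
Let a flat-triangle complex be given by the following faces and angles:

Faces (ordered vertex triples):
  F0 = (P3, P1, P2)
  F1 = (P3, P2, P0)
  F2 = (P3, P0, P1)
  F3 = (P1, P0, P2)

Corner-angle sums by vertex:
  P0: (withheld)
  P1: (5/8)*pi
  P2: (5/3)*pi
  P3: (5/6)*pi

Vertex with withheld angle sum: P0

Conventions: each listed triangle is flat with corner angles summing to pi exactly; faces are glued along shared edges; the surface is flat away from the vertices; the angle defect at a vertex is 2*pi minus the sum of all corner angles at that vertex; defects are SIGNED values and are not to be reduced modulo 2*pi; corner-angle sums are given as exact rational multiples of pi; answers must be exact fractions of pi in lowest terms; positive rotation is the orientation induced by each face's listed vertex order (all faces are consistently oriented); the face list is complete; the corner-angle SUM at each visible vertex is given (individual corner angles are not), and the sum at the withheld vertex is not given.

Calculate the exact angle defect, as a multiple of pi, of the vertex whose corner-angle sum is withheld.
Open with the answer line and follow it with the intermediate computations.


Answer: defect(P0) = (9/8)*pi

V = 4, E = 6, F = 4; chi = V - E + F = 2
Gauss-Bonnet: total defect = 2*pi*chi = 4*pi; visible defects sum to (23/8)*pi


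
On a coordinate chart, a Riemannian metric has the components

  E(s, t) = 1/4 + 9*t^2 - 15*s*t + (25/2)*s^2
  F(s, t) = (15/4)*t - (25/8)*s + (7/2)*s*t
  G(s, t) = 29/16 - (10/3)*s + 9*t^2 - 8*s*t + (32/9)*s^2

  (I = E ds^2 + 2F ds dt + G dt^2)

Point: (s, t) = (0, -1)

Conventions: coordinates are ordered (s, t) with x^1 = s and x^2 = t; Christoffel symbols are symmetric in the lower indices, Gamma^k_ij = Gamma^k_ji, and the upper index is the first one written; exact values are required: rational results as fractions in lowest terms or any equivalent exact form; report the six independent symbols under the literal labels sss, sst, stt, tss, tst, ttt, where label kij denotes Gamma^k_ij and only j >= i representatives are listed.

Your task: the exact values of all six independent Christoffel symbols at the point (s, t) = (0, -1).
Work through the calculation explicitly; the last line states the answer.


E = 37/4, F = -15/4, G = 173/16 at the point
E_s = 15, E_t = -18, F_s = -53/8, F_t = 15/4, G_s = 14/3, G_t = -18
EG - F^2 = 5501/64;  g^inv = (64/5501) * [[173/16, 15/4], [15/4, 37/4]]
first-kind symbols [ij,l] = (1/2)(d_i g_jl + d_j g_il - d_l g_ij): [ss,s] = E_s/2 = 15/2, [ss,t] = F_s - E_t/2 = 19/8, [st,s] = E_t/2 = -9, [st,t] = G_s/2 = 7/3, [tt,s] = F_t - G_s/2 = 17/12, [tt,t] = G_t/2 = -9
Gamma^s_ij = (G*[ij,s] - F*[ij,t])/(EG - F^2), Gamma^t_ij = (E*[ij,t] - F*[ij,s])/(EG - F^2)

Answer: Gamma_sss = 5760/5501, Gamma_sst = -5668/5501, Gamma_stt = -3539/16503, Gamma_tss = 3206/5501, Gamma_tst = -2336/16503, Gamma_ttt = -4988/5501


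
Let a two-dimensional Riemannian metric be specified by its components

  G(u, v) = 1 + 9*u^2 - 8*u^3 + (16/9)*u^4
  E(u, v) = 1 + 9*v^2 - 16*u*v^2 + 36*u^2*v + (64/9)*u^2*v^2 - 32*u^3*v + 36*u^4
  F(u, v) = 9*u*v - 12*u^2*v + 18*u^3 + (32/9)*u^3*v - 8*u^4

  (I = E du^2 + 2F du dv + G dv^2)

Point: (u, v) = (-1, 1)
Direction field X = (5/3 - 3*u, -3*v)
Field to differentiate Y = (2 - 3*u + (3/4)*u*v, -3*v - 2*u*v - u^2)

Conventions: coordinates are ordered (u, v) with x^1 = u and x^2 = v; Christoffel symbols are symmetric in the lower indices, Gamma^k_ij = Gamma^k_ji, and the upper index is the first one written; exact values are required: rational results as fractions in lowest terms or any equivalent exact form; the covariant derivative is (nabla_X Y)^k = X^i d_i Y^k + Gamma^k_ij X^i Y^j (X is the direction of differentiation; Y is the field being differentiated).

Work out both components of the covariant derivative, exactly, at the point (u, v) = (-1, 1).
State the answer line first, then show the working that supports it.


Answer: (nabla_X Y)^u = -165773/4209, (nabla_X Y)^v = 245209/16836

E = 1234/9, F = -455/9, G = 178/9 at the point
E_u = -3080/9, E_v = 1190/9, F_u = 389/3, F_v = -221/9, G_u = -442/9, G_v = 0
EG - F^2 = 1403/9;  g^inv = (9/1403) * [[178/9, 455/9], [455/9, 1234/9]]
first-kind symbols [ij,l] = (1/2)(d_i g_jl + d_j g_il - d_l g_ij): [uu,u] = E_u/2 = -1540/9, [uu,v] = F_u - E_v/2 = 572/9, [uv,u] = E_v/2 = 595/9, [uv,v] = G_u/2 = -221/9, [vv,u] = F_v - G_u/2 = 0, [vv,v] = G_v/2 = 0
Gamma^u_ij = (G*[ij,u] - F*[ij,v])/(EG - F^2), Gamma^v_ij = (E*[ij,v] - F*[ij,u])/(EG - F^2)
Gamma_uuu = -1540/1403, Gamma_uuv = 595/1403, Gamma_uvv = 0, Gamma_vuu = 572/1403, Gamma_vuv = -221/1403, Gamma_vvv = 0
X = (14/3, -3), Y = (17/4, -2) at the point


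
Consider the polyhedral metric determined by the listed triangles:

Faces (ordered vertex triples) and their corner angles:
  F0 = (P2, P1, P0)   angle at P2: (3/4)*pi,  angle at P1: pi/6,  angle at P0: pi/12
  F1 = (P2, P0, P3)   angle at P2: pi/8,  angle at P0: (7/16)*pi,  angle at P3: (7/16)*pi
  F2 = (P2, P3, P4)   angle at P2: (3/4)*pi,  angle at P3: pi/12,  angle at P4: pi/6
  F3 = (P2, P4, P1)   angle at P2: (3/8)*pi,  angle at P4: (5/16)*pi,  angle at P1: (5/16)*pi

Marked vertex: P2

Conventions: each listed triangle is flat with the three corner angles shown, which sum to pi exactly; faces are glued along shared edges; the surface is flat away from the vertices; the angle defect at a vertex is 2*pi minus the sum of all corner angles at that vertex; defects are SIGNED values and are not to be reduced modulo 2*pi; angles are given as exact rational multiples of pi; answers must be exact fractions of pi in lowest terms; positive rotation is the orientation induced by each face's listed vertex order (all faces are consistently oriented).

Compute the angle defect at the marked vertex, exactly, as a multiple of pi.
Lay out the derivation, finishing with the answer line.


Sum of corner angles at P2: 2*pi
defect = 2*pi - 2*pi

Answer: defect(P2) = 0


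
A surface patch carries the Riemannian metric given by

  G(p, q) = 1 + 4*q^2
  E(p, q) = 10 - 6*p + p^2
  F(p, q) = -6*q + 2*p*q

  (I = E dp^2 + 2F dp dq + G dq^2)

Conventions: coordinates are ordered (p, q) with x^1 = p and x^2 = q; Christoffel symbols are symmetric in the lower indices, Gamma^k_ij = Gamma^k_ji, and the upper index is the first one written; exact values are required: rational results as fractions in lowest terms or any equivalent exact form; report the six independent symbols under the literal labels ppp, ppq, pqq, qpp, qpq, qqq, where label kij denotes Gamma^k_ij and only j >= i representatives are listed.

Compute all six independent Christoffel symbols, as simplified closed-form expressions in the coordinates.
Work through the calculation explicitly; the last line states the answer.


E = 10 - 6*p + p^2; F = -6*q + 2*p*q; G = 1 + 4*q^2
Gamma^k_ij = (1/2) g^{kl} (d_i g_jl + d_j g_il - d_l g_ij), with g^inv = (1/(EG-F^2)) [[G, -F], [-F, E]]
first partials: E_p = -6 + 2*p, E_q = 0, F_p = 2*q, F_q = -6 + 2*p, G_p = 0, G_q = 8*q
D = EG - F^2 = 10 - 6*p + 4*q^2 + p^2
expanded: Gamma^p_pp = (G E_p - 2F F_p + F E_q)/(2D), Gamma^p_pq = (G E_q - F G_p)/(2D), Gamma^p_qq = (2G F_q - G G_p - F G_q)/(2D), Gamma^q_pp = (2E F_p - E E_q - F E_p)/(2D), Gamma^q_pq = (E G_p - F E_q)/(2D), Gamma^q_qq = (E G_q - 2F F_q + F G_p)/(2D); substitute and cancel common factors

Answer: Gamma_ppp = (p - 3)/(p^2 - 6*p + 4*q^2 + 10), Gamma_ppq = 0, Gamma_pqq = (2*p - 6)/(p^2 - 6*p + 4*q^2 + 10), Gamma_qpp = 2*q/(p^2 - 6*p + 4*q^2 + 10), Gamma_qpq = 0, Gamma_qqq = 4*q/(p^2 - 6*p + 4*q^2 + 10)


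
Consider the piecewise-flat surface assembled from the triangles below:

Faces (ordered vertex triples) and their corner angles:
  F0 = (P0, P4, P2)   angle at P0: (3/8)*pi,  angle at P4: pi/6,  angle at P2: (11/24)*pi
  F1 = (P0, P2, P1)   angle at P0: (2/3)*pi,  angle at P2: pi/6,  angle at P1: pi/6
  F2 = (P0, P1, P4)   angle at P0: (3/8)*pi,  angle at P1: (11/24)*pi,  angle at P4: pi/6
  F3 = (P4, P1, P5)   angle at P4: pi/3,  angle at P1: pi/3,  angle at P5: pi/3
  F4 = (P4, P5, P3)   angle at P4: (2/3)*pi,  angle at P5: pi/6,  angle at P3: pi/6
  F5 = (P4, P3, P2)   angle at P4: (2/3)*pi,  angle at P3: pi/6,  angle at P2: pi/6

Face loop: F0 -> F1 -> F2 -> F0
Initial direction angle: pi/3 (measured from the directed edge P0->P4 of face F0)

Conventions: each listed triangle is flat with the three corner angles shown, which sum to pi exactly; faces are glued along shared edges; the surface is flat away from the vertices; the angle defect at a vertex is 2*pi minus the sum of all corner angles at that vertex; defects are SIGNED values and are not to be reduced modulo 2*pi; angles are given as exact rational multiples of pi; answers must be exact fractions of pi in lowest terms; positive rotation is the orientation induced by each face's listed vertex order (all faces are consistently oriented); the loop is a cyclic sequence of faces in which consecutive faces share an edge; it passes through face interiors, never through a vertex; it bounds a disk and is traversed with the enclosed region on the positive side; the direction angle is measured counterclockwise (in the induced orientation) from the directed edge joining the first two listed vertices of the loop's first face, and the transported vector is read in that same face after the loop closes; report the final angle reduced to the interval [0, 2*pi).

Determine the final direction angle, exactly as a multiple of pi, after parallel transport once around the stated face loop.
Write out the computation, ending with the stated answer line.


enclosed vertex P0: corner angles sum to (17/12)*pi, defect = 2*pi - (17/12)*pi = (7/12)*pi
holonomy = initial angle + sum of enclosed defects (mod 2*pi), positive in the induced orientation
final angle = pi/3 + (7/12)*pi = (11/12)*pi (mod 2*pi)

Answer: final direction angle = (11/12)*pi


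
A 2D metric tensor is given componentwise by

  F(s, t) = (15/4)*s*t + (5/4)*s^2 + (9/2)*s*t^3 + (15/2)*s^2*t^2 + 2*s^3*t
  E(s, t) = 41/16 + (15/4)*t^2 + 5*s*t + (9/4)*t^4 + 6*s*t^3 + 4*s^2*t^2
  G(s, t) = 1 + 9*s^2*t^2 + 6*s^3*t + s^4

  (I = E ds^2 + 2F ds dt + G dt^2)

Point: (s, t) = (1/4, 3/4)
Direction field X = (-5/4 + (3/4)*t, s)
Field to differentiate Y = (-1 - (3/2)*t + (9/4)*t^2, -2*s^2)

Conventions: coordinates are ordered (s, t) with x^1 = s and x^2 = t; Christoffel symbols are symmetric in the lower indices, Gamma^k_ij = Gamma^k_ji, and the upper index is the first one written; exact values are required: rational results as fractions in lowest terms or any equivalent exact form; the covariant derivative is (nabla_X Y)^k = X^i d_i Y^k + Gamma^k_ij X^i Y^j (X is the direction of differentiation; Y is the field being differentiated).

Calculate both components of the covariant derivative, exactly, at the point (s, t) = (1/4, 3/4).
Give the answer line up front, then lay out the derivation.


Answer: (nabla_X Y)^s = 104063/163520, (nabla_X Y)^t = 373/511

E = 7265/1024, F = 395/256, G = 89/64 at the point
E_s = 237/32, E_t = 869/64, F_s = 989/128, F_t = 457/128, G_s = 55/16, G_t = 15/16
EG - F^2 = 7665/1024;  g^inv = (1024/7665) * [[89/64, -395/256], [-395/256, 7265/1024]]
first-kind symbols [ij,l] = (1/2)(d_i g_jl + d_j g_il - d_l g_ij): [ss,s] = E_s/2 = 237/64, [ss,t] = F_s - E_t/2 = 15/16, [st,s] = E_t/2 = 869/128, [st,t] = G_s/2 = 55/32, [tt,s] = F_t - G_s/2 = 237/128, [tt,t] = G_t/2 = 15/32
Gamma^s_ij = (G*[ij,s] - F*[ij,t])/(EG - F^2), Gamma^t_ij = (E*[ij,t] - F*[ij,s])/(EG - F^2)
Gamma_sss = 1264/2555, Gamma_sst = 6952/7665, Gamma_stt = 632/2555, Gamma_tss = 64/511, Gamma_tst = 352/1533, Gamma_ttt = 32/511
X = (-11/16, 1/4), Y = (-55/64, -1/8) at the point


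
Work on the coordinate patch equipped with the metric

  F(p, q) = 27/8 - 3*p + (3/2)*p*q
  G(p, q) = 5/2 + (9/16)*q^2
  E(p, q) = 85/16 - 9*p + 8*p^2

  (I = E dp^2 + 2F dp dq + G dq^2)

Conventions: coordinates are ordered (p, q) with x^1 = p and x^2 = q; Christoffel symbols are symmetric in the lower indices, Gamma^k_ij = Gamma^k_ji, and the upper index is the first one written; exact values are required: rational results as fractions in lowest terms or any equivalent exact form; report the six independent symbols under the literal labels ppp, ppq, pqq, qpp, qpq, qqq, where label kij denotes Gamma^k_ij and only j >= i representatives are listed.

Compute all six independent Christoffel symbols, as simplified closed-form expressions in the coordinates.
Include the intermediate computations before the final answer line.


E = 85/16 - 9*p + 8*p^2; F = 27/8 - 3*p + (3/2)*p*q; G = 5/2 + (9/16)*q^2
Gamma^k_ij = (1/2) g^{kl} (d_i g_jl + d_j g_il - d_l g_ij), with g^inv = (1/(EG-F^2)) [[G, -F], [-F, E]]
first partials: E_p = -9 + 16*p, E_q = 0, F_p = -3 + (3/2)*q, F_q = (3/2)*p, G_p = 0, G_q = (9/8)*q
D = EG - F^2 = 121/64 - (9/4)*p + (765/256)*q^2 - (81/8)*p*q + 11*p^2 - (81/16)*p*q^2 + 9*p^2*q + (9/4)*p^2*q^2
expanded: Gamma^p_pp = (G E_p - 2F F_p + F E_q)/(2D), Gamma^p_pq = (G E_q - F G_p)/(2D), Gamma^p_qq = (2G F_q - G G_p - F G_q)/(2D), Gamma^q_pp = (2E F_p - E E_q - F E_p)/(2D), Gamma^q_pq = (E G_p - F E_q)/(2D), Gamma^q_qq = (E G_q - 2F F_q + F G_p)/(2D); substitute and cancel common factors

Answer: Gamma_ppp = (576*p*q^2 + 2304*p*q + 2816*p - 648*q^2 - 1296*q - 288)/(576*p^2*q^2 + 2304*p^2*q + 2816*p^2 - 1296*p*q^2 - 2592*p*q - 576*p + 765*q^2 + 484), Gamma_ppq = 0, Gamma_pqq = (432*p*q + 960*p - 486*q)/(576*p^2*q^2 + 2304*p^2*q + 2816*p^2 - 1296*p*q^2 - 2592*p*q - 576*p + 765*q^2 + 484), Gamma_qpp = (-1728*p*q - 3456*p + 2040*q - 192)/(576*p^2*q^2 + 2304*p^2*q + 2816*p^2 - 1296*p*q^2 - 2592*p*q - 576*p + 765*q^2 + 484), Gamma_qpq = 0, Gamma_qqq = (576*p^2*q + 1152*p^2 - 1296*p*q - 1296*p + 765*q)/(576*p^2*q^2 + 2304*p^2*q + 2816*p^2 - 1296*p*q^2 - 2592*p*q - 576*p + 765*q^2 + 484)


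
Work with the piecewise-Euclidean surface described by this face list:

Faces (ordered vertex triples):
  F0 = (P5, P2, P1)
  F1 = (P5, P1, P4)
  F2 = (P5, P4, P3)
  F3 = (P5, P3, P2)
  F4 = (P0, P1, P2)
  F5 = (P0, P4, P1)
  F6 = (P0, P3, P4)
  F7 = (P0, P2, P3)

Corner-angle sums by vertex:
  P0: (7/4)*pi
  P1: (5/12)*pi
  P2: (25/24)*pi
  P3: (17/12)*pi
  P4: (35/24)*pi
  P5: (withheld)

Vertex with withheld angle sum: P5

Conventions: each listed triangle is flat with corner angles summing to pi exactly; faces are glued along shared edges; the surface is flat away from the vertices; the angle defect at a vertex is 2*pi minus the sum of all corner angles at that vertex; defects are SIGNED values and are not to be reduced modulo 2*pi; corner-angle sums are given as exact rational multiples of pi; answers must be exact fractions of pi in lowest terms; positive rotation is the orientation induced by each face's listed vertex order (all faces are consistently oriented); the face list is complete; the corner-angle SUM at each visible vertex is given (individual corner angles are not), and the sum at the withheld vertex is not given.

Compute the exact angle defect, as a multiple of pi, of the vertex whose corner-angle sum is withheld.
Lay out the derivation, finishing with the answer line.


V = 6, E = 12, F = 8; chi = V - E + F = 2
Gauss-Bonnet: total defect = 2*pi*chi = 4*pi; visible defects sum to (47/12)*pi

Answer: defect(P5) = pi/12


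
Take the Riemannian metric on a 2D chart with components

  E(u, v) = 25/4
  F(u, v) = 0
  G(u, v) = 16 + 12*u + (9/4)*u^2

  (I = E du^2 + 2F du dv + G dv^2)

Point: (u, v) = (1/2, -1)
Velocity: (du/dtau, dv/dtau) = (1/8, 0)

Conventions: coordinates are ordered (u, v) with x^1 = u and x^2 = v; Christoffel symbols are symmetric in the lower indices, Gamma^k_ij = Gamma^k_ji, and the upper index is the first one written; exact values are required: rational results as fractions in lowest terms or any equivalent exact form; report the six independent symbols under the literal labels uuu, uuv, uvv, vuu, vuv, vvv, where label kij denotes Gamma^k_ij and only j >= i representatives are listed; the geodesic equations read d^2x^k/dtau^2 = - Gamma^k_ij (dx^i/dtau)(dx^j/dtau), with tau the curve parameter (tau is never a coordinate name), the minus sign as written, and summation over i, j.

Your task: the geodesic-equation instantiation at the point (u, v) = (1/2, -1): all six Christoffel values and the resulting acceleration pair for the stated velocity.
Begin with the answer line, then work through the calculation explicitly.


Answer: Gamma_uuu = 0, Gamma_uuv = 0, Gamma_uvv = -57/50, Gamma_vuu = 0, Gamma_vuv = 6/19, Gamma_vvv = 0; accelerations (d^2u/dtau^2, d^2v/dtau^2) = (0, 0)

E = 25/4, F = 0, G = 361/16 at the point
E_u = 0, E_v = 0, F_u = 0, F_v = 0, G_u = 57/4, G_v = 0
EG - F^2 = 9025/64;  g^inv = (64/9025) * [[361/16, 0], [0, 25/4]]
first-kind symbols [ij,l] = (1/2)(d_i g_jl + d_j g_il - d_l g_ij): [uu,u] = E_u/2 = 0, [uu,v] = F_u - E_v/2 = 0, [uv,u] = E_v/2 = 0, [uv,v] = G_u/2 = 57/8, [vv,u] = F_v - G_u/2 = -57/8, [vv,v] = G_v/2 = 0
Gamma^u_ij = (G*[ij,u] - F*[ij,v])/(EG - F^2), Gamma^v_ij = (E*[ij,v] - F*[ij,u])/(EG - F^2)
Gamma_uuu = 0, Gamma_uuv = 0, Gamma_uvv = -57/50, Gamma_vuu = 0, Gamma_vuv = 6/19, Gamma_vvv = 0
d^2u/dtau^2 = -(Gamma_uuu*(1/8)^2 + 2*Gamma_uuv*(1/8)*(0) + Gamma_uvv*(0)^2) = 0
d^2v/dtau^2 = -(Gamma_vuu*(1/8)^2 + 2*Gamma_vuv*(1/8)*(0) + Gamma_vvv*(0)^2) = 0


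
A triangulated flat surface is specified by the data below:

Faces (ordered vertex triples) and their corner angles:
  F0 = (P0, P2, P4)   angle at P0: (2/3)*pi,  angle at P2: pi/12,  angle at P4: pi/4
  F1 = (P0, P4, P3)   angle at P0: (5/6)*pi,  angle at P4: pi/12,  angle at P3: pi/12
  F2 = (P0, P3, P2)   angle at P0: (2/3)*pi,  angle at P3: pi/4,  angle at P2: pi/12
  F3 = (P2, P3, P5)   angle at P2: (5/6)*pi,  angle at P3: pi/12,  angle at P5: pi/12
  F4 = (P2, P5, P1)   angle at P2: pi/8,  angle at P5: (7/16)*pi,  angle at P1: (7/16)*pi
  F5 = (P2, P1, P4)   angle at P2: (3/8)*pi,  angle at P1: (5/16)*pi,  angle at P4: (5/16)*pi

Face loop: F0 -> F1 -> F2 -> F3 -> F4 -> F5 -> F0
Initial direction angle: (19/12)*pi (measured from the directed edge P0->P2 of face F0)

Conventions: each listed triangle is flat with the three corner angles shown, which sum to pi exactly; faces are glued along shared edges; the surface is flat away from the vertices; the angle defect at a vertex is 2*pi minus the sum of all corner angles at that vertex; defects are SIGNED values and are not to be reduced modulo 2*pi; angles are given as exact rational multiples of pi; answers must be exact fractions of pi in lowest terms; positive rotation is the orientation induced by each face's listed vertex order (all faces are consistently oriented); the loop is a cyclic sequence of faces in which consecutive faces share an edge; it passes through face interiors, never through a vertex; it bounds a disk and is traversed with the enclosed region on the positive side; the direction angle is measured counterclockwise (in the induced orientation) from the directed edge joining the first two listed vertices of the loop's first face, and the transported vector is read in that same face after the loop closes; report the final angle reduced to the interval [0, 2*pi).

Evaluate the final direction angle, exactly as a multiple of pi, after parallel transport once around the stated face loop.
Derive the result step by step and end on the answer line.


enclosed vertex P0: corner angles sum to (13/6)*pi, defect = 2*pi - (13/6)*pi = -pi/6
enclosed vertex P2: corner angles sum to (3/2)*pi, defect = 2*pi - (3/2)*pi = pi/2
transport around the loop rotates by the sum of enclosed defects; add to the initial angle mod 2*pi
final angle = (19/12)*pi + pi/3 = (23/12)*pi (mod 2*pi)

Answer: final direction angle = (23/12)*pi


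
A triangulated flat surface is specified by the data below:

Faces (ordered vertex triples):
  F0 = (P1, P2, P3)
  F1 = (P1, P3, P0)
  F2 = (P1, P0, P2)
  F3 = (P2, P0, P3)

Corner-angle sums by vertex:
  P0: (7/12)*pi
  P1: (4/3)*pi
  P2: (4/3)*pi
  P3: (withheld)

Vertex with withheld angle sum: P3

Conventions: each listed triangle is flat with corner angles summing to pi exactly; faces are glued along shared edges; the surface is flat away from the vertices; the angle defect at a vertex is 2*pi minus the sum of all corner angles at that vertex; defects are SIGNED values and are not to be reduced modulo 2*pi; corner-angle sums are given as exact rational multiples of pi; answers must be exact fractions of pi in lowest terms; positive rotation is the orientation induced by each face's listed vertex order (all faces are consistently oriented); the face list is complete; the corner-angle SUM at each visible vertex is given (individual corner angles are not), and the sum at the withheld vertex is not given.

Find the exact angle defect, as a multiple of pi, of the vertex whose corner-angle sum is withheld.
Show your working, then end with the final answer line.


V = 4, E = 6, F = 4; chi = V - E + F = 2
Gauss-Bonnet: total defect = 2*pi*chi = 4*pi; visible defects sum to (11/4)*pi

Answer: defect(P3) = (5/4)*pi


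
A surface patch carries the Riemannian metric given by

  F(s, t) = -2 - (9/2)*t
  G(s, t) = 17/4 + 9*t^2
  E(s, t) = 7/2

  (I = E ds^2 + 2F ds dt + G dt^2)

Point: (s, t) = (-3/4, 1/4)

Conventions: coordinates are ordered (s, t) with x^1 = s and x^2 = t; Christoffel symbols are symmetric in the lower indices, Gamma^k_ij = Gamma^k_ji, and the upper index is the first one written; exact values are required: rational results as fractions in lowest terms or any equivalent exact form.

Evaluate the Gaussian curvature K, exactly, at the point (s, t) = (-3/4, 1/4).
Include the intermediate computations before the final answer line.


E = 7/2, F = -25/8, G = 77/16, EG - F^2 = 453/64 at the point
E_s = 0, E_t = 0, F_s = 0, F_t = -9/2, G_s = 0, G_t = 9/2
E_tt = 0, F_st = 0, G_ss = 0
The intrinsic route: Brioschi's K = (det M1 - det M2)/(EG - F^2)^2.
M1 = [[-E_tt/2 + F_st - G_ss/2, E_s/2, F_s - E_t/2], [F_t - G_s/2, E, F], [G_t/2, F, G]] = [[0, 0, 0], [-9/2, 7/2, -25/8], [9/4, -25/8, 77/16]]; det M1 = 0
M2 = [[0, E_t/2, G_s/2], [E_t/2, E, F], [G_s/2, F, G]] = [[0, 0, 0], [0, 7/2, -25/8], [0, -25/8, 77/16]]; det M2 = 0
det M1 - det M2 = 0; K = 0 / (453/64)^2 = 0

Answer: K = 0


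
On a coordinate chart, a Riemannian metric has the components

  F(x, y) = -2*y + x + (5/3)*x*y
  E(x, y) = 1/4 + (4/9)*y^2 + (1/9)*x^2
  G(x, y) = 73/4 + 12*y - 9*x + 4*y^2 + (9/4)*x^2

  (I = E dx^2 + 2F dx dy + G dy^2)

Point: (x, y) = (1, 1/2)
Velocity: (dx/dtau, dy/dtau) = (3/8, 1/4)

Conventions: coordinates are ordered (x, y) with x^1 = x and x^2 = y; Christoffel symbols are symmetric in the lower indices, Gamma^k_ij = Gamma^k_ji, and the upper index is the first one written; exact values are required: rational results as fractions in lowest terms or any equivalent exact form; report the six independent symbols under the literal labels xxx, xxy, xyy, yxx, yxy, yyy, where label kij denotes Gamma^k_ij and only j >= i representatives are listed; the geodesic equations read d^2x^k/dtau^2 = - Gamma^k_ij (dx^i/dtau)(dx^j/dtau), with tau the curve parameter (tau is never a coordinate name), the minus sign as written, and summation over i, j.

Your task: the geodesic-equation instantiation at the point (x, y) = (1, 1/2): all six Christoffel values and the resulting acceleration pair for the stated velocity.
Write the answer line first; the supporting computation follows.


Answer: Gamma_xxx = 154/1737, Gamma_xxy = 431/579, Gamma_xyy = 691/193, Gamma_yxx = 433/5211, Gamma_yxy = -539/3474, Gamma_yyy = 157/579; accelerations (d^2x/dtau^2, d^2y/dtau^2) = (-2321/6176, 17/37056)

E = 17/36, F = 5/6, G = 37/2 at the point
E_x = 2/9, E_y = 4/9, F_x = 11/6, F_y = -1/3, G_x = -9/2, G_y = 16
EG - F^2 = 193/24;  g^inv = (24/193) * [[37/2, -5/6], [-5/6, 17/36]]
first-kind symbols [ij,l] = (1/2)(d_i g_jl + d_j g_il - d_l g_ij): [xx,x] = E_x/2 = 1/9, [xx,y] = F_x - E_y/2 = 29/18, [xy,x] = E_y/2 = 2/9, [xy,y] = G_x/2 = -9/4, [yy,x] = F_y - G_x/2 = 23/12, [yy,y] = G_y/2 = 8
Gamma^x_ij = (G*[ij,x] - F*[ij,y])/(EG - F^2), Gamma^y_ij = (E*[ij,y] - F*[ij,x])/(EG - F^2)
Gamma_xxx = 154/1737, Gamma_xxy = 431/579, Gamma_xyy = 691/193, Gamma_yxx = 433/5211, Gamma_yxy = -539/3474, Gamma_yyy = 157/579
d^2x/dtau^2 = -(Gamma_xxx*(3/8)^2 + 2*Gamma_xxy*(3/8)*(1/4) + Gamma_xyy*(1/4)^2) = -2321/6176
d^2y/dtau^2 = -(Gamma_yxx*(3/8)^2 + 2*Gamma_yxy*(3/8)*(1/4) + Gamma_yyy*(1/4)^2) = 17/37056


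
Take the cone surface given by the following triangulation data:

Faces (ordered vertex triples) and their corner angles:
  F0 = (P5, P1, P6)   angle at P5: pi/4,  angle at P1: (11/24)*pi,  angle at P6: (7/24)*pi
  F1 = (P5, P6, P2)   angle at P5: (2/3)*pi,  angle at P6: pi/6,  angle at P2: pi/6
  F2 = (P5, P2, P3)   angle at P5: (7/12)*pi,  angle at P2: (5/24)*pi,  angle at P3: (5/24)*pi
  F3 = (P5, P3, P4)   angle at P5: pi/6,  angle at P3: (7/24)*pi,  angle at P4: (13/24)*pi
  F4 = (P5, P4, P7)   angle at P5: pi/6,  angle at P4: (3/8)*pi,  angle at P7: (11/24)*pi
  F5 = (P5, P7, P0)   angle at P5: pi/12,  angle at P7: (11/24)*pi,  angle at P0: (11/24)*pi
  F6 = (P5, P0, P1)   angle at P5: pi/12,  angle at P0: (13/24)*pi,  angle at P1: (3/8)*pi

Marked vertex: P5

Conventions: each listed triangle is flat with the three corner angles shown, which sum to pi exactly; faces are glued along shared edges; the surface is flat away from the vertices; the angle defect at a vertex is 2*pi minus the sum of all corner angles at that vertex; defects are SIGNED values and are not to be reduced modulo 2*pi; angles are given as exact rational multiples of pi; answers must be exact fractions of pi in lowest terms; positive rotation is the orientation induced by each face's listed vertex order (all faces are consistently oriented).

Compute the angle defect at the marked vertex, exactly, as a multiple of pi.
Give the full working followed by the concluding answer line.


Sum of corner angles at P5: 2*pi
defect = 2*pi - 2*pi

Answer: defect(P5) = 0


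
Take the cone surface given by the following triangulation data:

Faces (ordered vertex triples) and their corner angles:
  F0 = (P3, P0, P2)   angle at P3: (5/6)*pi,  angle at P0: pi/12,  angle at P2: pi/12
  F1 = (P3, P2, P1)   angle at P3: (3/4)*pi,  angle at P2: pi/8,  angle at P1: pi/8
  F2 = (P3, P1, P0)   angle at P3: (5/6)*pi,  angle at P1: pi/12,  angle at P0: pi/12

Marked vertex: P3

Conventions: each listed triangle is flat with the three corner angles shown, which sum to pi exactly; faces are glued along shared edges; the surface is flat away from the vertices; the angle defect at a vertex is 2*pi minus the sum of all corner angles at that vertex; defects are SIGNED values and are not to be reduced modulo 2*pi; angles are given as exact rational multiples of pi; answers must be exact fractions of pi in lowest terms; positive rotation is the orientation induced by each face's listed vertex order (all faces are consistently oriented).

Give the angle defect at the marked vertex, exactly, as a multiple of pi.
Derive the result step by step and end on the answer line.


Sum of corner angles at P3: (29/12)*pi
defect = 2*pi - (29/12)*pi

Answer: defect(P3) = (-5/12)*pi


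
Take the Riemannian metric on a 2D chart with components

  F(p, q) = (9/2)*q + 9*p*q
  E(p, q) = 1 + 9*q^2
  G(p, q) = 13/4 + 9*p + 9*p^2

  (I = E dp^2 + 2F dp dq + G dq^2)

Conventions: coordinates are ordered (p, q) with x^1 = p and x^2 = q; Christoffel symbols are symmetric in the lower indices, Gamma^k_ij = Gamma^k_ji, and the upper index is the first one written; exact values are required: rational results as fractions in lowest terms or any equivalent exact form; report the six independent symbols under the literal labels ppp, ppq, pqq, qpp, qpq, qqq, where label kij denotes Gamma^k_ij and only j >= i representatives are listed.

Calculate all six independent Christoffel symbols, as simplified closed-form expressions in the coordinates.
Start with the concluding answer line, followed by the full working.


Answer: Gamma_ppp = 0, Gamma_ppq = 36*q/(36*p^2 + 36*p + 36*q^2 + 13), Gamma_pqq = 0, Gamma_qpp = 0, Gamma_qpq = (36*p + 18)/(36*p^2 + 36*p + 36*q^2 + 13), Gamma_qqq = 0

E = 1 + 9*q^2; F = (9/2)*q + 9*p*q; G = 13/4 + 9*p + 9*p^2
Gamma^k_ij = (1/2) g^{kl} (d_i g_jl + d_j g_il - d_l g_ij), with g^inv = (1/(EG-F^2)) [[G, -F], [-F, E]]
first partials: E_p = 0, E_q = 18*q, F_p = 9*q, F_q = 9/2 + 9*p, G_p = 9 + 18*p, G_q = 0
D = EG - F^2 = 13/4 + 9*p + 9*q^2 + 9*p^2
expanded: Gamma^p_pp = (G E_p - 2F F_p + F E_q)/(2D), Gamma^p_pq = (G E_q - F G_p)/(2D), Gamma^p_qq = (2G F_q - G G_p - F G_q)/(2D), Gamma^q_pp = (2E F_p - E E_q - F E_p)/(2D), Gamma^q_pq = (E G_p - F E_q)/(2D), Gamma^q_qq = (E G_q - 2F F_q + F G_p)/(2D); substitute and cancel common factors


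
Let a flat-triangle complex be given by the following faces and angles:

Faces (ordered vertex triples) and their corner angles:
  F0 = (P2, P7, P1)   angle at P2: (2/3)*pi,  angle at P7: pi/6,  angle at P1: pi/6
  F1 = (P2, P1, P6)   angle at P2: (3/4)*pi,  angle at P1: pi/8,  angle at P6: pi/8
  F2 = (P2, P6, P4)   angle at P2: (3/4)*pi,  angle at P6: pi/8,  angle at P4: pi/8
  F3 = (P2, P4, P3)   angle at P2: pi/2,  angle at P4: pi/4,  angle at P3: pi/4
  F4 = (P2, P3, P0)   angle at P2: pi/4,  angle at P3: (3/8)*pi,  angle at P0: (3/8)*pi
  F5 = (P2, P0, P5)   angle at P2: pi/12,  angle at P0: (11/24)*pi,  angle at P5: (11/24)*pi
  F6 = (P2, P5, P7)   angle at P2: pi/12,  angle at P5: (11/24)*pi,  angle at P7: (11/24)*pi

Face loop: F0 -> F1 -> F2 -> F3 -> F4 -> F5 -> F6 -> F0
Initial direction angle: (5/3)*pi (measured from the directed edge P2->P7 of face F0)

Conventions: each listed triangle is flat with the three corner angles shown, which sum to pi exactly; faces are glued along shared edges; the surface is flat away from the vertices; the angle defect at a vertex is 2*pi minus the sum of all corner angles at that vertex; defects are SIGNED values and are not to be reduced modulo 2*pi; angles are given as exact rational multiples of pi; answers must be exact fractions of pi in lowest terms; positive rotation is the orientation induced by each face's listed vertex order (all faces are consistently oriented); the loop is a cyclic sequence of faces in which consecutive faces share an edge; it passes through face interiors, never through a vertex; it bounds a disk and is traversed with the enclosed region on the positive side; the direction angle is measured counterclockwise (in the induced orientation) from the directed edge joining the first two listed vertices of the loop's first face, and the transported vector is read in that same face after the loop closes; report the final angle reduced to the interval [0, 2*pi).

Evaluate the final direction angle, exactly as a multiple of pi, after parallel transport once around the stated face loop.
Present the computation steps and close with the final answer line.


enclosed vertex P2: corner angles sum to (37/12)*pi, defect = 2*pi - (37/12)*pi = (-13/12)*pi
final direction = starting direction + enclosed defect total, reduced mod 2*pi (induced orientation)
final angle = (5/3)*pi - (13/12)*pi = (7/12)*pi (mod 2*pi)

Answer: final direction angle = (7/12)*pi


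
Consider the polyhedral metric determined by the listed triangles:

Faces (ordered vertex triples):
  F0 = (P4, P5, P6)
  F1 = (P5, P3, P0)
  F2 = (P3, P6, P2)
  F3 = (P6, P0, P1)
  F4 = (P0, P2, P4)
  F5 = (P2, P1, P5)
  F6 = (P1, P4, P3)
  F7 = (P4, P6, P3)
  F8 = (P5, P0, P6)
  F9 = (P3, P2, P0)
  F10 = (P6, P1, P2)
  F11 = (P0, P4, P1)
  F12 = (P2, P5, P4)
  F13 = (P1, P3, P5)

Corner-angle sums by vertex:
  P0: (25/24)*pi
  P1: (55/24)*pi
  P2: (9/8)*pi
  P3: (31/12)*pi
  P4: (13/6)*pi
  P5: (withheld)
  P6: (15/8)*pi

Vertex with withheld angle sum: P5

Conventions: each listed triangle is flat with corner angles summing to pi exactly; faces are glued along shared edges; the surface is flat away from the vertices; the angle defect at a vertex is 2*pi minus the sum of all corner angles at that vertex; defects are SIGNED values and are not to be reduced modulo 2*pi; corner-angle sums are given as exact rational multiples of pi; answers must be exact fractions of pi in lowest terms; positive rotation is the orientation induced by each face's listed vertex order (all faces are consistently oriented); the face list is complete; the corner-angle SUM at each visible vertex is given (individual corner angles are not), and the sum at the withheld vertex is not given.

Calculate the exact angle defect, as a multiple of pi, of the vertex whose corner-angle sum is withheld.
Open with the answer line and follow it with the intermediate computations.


Answer: defect(P5) = (-11/12)*pi

V = 7, E = 21, F = 14; chi = V - E + F = 0
Gauss-Bonnet: total defect = 2*pi*chi = 0; visible defects sum to (11/12)*pi


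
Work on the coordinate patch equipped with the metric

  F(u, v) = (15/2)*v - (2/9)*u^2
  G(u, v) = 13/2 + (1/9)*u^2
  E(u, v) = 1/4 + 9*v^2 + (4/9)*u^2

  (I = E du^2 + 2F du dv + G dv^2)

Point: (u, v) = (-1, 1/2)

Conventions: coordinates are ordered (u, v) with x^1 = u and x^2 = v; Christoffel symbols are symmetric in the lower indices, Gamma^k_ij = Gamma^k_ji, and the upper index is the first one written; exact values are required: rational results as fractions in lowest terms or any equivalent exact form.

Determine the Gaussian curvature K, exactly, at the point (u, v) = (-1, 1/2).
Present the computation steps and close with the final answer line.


E = 53/18, F = 127/36, G = 119/18, EG - F^2 = 337/48 at the point
E_u = -8/9, E_v = 9, F_u = 4/9, F_v = 15/2, G_u = -2/9, G_v = 0
E_vv = 18, F_uv = 0, G_uu = 2/9
Evaluate Brioschi's two determinant matrices M1, M2 and divide by (EG - F^2)^2.
M1 = [[-E_vv/2 + F_uv - G_uu/2, E_u/2, F_u - E_v/2], [F_v - G_u/2, E, F], [G_v/2, F, G]] = [[-82/9, -4/9, -73/18], [137/18, 53/18, 127/36], [0, 127/36, 119/18]]; det M1 = -1755397/11664
M2 = [[0, E_v/2, G_u/2], [E_v/2, E, F], [G_u/2, F, G]] = [[0, 9/2, -1/9], [9/2, 53/18, 127/36], [-1/9, 127/36, 119/18]]; det M2 = -801545/5832
det M1 - det M2 = -5641/432; K = -5641/432 / (337/48)^2 = -90256/340707

Answer: K = -90256/340707
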